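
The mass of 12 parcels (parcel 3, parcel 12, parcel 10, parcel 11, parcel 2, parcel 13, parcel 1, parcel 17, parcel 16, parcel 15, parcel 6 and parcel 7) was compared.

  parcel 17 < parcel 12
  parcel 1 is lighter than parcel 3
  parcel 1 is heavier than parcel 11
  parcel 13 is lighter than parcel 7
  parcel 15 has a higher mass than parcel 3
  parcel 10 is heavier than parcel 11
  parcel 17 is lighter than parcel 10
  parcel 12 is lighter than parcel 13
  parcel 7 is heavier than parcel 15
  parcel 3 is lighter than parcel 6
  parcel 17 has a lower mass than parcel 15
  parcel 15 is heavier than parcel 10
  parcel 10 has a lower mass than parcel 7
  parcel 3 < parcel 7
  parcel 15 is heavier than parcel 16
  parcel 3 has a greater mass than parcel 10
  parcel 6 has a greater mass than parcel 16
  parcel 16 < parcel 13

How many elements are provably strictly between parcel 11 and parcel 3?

Chaining upward from parcel 11 reaches: parcel 10, parcel 1, parcel 15, parcel 6, parcel 7.
Chaining downward from parcel 3 reaches: parcel 17, parcel 10, parcel 1.
Strictly between parcel 11 and parcel 3 are those in both lists: parcel 10, parcel 1 — 2 elements.

2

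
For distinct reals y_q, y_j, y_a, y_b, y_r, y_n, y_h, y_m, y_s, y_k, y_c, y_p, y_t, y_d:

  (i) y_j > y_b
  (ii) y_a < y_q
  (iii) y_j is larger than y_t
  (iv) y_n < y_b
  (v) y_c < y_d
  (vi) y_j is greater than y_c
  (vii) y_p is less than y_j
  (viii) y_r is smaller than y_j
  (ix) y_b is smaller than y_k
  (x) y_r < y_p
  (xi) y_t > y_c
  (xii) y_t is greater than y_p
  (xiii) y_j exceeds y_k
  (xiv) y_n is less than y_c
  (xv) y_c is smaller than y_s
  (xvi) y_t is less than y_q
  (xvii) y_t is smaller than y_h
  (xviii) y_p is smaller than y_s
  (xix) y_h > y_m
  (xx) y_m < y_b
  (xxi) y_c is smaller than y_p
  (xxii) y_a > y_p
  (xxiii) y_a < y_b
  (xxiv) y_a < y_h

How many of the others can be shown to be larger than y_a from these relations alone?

5

From y_a the given relations immediately reach y_b, y_q, y_h.
From those, y_k, y_j — 5 in total.
Nothing else is reachable above y_a; 5 in all.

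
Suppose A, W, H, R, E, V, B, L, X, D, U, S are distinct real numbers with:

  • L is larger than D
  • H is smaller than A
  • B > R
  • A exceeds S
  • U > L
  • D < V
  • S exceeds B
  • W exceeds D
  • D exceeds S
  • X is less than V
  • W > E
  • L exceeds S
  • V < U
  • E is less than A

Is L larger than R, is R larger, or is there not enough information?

L

The relevant relations are R < B; B < S; S < D; D < L.
Together: R < B < S < D < L.
So L is larger.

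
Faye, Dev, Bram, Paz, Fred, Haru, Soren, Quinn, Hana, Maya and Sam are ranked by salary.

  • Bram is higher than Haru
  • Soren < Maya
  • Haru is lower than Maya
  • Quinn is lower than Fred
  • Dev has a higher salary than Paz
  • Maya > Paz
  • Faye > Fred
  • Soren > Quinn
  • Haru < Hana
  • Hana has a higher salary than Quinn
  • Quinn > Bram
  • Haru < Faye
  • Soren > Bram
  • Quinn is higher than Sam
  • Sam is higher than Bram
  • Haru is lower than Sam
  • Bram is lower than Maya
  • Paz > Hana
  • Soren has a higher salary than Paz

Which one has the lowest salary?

Chaining upward from Haru: directly above it, Bram, Sam, Hana, Faye, Maya; then Quinn, Paz, Soren; then Fred, Dev.
That covers every other element, and nothing is given below Haru, so Haru is the lowest salary.

Haru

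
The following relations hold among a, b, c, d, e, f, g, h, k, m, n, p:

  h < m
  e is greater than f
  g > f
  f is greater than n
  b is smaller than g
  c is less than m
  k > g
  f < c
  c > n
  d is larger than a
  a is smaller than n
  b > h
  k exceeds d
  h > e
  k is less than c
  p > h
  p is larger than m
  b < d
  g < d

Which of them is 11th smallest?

The consecutive relations fix a unique order: a < n < f < e < h < b < g < d < k < c < m < p.
The 11th smallest is m.

m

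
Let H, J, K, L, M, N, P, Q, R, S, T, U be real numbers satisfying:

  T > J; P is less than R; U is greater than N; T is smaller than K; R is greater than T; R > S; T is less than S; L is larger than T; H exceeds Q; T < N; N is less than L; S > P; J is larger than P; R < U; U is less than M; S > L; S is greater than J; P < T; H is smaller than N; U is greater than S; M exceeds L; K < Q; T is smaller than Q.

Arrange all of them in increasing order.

P < J < T < K < Q < H < N < L < S < R < U < M

The consecutive links are each given: P < J; J < T; T < K; K < Q; Q < H; H < N; N < L; L < S; S < R; R < U; U < M.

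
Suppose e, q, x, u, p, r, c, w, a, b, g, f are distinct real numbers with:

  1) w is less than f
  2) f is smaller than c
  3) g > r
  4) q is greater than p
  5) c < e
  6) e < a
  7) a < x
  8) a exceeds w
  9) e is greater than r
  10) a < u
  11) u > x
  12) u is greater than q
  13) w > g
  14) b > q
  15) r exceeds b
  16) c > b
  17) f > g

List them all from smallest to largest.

The consecutive links are each given: p < q; q < b; b < r; r < g; g < w; w < f; f < c; c < e; e < a; a < x; x < u.

p < q < b < r < g < w < f < c < e < a < x < u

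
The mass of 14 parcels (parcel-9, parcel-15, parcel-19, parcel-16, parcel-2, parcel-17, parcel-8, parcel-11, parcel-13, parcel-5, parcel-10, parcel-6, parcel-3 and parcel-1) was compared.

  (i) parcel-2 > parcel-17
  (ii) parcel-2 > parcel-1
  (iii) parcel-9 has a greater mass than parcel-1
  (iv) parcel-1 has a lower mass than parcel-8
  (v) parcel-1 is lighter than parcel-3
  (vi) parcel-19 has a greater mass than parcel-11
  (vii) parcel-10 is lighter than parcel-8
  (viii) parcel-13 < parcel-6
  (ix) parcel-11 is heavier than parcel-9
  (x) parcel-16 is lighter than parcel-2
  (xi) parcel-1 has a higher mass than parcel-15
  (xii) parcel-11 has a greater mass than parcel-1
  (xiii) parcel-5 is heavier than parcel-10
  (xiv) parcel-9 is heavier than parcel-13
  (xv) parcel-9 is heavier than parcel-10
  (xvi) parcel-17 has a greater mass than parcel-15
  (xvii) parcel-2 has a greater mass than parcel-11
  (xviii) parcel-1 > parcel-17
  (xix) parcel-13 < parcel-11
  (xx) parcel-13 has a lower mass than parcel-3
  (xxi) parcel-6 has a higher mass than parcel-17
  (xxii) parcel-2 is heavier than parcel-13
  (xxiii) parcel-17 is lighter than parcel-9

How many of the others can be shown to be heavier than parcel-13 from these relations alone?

6

From parcel-13 the given relations immediately reach parcel-6, parcel-9, parcel-11, parcel-3, parcel-2.
From those, parcel-19 — 6 in total.
Nothing else is reachable above parcel-13; 6 in all.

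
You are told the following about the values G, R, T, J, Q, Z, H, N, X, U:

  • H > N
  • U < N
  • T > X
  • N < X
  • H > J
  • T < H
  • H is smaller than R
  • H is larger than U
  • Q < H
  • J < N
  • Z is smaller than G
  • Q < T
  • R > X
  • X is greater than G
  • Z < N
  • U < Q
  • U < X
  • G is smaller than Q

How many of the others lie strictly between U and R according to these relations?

Chaining upward from U reaches: Q, N, X, T, H.
Chaining downward from R reaches: Z, G, J, Q, N, X, T, H.
Strictly between U and R are those in both lists: Q, N, X, T, H — 5 elements.

5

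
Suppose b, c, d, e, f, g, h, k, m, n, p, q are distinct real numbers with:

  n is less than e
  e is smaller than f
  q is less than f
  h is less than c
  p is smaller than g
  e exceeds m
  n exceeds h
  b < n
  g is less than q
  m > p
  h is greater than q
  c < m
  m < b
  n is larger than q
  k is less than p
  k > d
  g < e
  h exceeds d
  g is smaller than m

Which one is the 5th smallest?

q

The consecutive relations fix a unique order: d < k < p < g < q < h < c < m < b < n < e < f.
Counting 5 from the smallest end gives q.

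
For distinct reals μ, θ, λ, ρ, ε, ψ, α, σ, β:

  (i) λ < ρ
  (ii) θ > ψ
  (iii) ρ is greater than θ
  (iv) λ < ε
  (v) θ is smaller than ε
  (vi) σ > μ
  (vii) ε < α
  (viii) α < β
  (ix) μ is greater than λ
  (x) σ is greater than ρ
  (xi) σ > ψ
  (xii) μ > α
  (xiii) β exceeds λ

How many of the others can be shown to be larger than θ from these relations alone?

The elements the relations force above θ are ε, ρ, α, β, μ, σ — no chain reaches any other.
That is 6.

6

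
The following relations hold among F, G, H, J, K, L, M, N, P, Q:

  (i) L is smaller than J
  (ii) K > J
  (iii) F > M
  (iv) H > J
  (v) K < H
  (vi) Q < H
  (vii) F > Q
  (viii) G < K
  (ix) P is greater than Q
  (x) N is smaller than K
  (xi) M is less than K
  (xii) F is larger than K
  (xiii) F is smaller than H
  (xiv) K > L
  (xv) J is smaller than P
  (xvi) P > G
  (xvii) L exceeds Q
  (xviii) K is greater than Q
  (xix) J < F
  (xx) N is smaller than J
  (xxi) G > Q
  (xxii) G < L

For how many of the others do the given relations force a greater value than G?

6

The elements the relations force above G are L, J, K, F, H, P — no chain reaches any other.
That is 6.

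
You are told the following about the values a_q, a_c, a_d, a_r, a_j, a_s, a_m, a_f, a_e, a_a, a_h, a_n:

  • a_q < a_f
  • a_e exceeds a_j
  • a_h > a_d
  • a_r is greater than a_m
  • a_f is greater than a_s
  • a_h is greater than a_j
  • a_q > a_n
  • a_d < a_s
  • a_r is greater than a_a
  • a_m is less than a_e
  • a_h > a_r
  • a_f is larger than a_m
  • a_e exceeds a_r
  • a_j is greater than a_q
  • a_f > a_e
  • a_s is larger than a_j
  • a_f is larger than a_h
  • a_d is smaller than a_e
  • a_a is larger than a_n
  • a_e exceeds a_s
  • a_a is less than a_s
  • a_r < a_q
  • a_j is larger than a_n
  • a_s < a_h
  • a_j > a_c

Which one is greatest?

Chaining downward from a_f: directly below it, a_m, a_q, a_s, a_e, a_h; then a_n, a_a, a_r, a_j, a_d; then a_c.
That covers every other element, and nothing is given above a_f, so a_f is the greatest.

a_f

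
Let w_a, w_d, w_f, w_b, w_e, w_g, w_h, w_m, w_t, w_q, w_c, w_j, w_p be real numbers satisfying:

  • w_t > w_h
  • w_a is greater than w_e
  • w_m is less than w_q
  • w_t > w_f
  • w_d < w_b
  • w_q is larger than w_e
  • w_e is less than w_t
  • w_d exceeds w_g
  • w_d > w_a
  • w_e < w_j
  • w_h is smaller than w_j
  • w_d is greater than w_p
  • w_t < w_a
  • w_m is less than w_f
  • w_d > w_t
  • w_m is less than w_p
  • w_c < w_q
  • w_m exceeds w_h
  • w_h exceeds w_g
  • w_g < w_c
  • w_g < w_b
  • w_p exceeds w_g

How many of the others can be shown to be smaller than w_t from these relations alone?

The elements the relations force below w_t are w_g, w_e, w_h, w_m, w_f — no chain reaches any other.
That is 5.

5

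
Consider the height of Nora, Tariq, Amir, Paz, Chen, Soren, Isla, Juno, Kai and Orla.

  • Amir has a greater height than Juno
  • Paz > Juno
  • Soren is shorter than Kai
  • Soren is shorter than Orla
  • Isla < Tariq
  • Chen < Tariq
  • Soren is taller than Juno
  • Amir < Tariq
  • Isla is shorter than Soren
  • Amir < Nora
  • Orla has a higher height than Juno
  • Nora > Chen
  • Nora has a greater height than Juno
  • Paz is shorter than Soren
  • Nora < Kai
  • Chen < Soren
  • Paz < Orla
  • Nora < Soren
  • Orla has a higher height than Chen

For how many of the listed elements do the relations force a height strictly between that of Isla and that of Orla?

Chaining upward from Isla reaches: Soren, Kai, Tariq.
Chaining downward from Orla reaches: Juno, Chen, Amir, Paz, Nora, Soren.
Strictly between Isla and Orla are those in both lists: Soren — 1 element.

1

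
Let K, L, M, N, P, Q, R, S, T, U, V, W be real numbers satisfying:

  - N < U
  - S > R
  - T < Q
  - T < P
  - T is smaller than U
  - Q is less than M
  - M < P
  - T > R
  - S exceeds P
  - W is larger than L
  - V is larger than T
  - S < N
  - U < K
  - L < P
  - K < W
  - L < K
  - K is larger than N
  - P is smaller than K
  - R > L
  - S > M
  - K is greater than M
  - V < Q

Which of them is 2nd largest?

K

Chaining the given pairs: L < R < T < V < Q < M < P < S < N < U < K < W.
The 2nd largest is K.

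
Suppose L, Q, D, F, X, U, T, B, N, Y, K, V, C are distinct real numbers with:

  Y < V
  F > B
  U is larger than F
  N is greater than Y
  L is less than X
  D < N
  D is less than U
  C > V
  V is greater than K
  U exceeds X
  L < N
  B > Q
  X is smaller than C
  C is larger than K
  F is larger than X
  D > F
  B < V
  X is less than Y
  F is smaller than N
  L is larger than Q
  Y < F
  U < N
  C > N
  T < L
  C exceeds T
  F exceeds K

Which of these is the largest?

Chaining downward from C: directly below it, K, T, X, V, N; then B, L, Y, F, D, U; then Q.
That covers every other element, and nothing is given above C, so C is the largest.

C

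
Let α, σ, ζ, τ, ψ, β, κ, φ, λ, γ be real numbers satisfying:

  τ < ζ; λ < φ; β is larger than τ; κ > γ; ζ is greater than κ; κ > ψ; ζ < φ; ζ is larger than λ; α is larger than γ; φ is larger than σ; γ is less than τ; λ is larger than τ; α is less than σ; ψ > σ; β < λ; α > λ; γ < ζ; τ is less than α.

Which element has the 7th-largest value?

Chaining the given pairs: γ < τ < β < λ < α < σ < ψ < κ < ζ < φ.
The 7th largest is λ.

λ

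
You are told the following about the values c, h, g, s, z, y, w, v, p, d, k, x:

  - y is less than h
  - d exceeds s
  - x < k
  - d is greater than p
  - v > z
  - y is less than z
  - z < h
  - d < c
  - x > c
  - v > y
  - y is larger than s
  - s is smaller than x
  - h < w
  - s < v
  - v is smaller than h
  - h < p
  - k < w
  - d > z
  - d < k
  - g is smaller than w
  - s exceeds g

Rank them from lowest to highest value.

g < s < y < z < v < h < p < d < c < x < k < w

The consecutive links are each given: g < s; s < y; y < z; z < v; v < h; h < p; p < d; d < c; c < x; x < k; k < w.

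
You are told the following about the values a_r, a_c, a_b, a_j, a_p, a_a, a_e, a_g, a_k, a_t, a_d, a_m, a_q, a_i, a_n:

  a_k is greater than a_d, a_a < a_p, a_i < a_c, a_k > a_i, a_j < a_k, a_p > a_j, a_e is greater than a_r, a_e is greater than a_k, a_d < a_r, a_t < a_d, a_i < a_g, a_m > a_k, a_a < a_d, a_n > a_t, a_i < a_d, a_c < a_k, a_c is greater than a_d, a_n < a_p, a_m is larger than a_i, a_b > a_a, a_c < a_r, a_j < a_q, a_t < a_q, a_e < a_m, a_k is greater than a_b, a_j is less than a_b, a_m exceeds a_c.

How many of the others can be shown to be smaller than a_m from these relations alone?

10

From a_m the given relations immediately reach a_i, a_c, a_k, a_e.
From those, a_d, a_j, a_b, a_r — 8 in total.
From those, a_a, a_t — 10 in total.
No other element is forced below a_m by the given relations, so the count is 10.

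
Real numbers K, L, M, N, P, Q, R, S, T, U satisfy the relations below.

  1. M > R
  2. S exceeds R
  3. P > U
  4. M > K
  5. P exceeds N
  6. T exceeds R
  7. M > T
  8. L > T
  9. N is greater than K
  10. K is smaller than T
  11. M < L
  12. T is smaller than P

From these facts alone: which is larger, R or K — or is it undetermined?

undetermined

Following every chain through K: above K we get T, M, N, P, L.
R is not reached, and no chain runs the other way from R to K.
So the given relations leave the order of K and R undetermined.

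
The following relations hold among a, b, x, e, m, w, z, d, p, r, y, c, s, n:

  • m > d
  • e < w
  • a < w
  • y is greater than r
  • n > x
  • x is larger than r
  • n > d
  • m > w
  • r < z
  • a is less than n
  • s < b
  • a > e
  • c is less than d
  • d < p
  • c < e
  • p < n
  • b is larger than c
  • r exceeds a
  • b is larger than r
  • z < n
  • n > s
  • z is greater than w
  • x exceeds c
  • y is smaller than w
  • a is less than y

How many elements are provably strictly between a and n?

Chaining upward from a reaches: r, y, w, x, m, z, b.
Chaining downward from n reaches: c, e, r, y, d, w, s, x, p, z.
Strictly between a and n are those in both lists: r, y, w, x, z — 5 elements.

5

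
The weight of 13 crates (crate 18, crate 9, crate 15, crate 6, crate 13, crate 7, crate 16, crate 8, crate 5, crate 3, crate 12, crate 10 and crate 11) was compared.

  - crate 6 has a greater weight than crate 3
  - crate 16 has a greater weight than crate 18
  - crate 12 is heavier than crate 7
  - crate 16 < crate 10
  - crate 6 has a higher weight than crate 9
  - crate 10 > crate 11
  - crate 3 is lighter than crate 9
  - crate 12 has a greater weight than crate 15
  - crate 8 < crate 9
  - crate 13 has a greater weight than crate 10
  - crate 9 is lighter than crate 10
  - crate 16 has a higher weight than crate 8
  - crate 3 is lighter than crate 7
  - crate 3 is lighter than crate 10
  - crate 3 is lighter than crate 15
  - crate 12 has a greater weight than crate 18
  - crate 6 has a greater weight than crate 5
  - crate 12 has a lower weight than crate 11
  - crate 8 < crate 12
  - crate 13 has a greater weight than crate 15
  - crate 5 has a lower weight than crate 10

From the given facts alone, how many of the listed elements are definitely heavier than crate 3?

8

From crate 3 the given relations immediately reach crate 15, crate 9, crate 6, crate 7, crate 10.
From those, crate 12, crate 13 — 7 in total.
From those, crate 11 — 8 in total.
Nothing else is reachable above crate 3; 8 in all.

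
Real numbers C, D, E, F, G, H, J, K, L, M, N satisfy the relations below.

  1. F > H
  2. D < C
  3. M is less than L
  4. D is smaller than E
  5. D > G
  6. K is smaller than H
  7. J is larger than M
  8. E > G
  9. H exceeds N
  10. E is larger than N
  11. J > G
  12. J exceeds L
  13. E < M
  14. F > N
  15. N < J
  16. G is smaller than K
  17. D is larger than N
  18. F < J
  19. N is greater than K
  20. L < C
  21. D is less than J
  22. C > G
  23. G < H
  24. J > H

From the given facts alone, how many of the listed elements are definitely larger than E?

The elements the relations force above E are M, L, C, J — no chain reaches any other.
That is 4.

4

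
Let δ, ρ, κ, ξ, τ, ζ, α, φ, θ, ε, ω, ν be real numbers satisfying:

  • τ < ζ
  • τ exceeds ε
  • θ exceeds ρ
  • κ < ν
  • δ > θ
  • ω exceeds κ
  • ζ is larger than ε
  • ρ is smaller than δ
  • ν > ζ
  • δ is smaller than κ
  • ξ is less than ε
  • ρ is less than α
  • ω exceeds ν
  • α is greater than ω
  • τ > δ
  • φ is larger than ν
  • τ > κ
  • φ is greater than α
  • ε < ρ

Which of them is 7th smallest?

τ

The consecutive relations fix a unique order: ξ < ε < ρ < θ < δ < κ < τ < ζ < ν < ω < α < φ.
Counting 7 from the smallest end gives τ.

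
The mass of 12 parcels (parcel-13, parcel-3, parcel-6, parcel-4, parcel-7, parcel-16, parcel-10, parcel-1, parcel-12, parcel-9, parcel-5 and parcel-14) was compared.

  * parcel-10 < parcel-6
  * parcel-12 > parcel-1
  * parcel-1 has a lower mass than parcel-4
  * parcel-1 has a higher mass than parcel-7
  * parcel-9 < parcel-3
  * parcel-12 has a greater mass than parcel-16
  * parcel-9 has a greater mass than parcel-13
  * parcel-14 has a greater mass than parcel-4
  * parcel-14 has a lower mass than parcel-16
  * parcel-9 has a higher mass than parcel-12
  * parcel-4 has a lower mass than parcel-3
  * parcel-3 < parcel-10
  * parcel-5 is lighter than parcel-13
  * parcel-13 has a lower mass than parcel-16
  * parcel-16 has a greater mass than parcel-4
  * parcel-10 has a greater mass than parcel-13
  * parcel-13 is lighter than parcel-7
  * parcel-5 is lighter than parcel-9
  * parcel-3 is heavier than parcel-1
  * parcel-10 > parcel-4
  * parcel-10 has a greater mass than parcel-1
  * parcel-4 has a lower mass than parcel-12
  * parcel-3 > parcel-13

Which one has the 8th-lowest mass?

Chaining the given pairs: parcel-5 < parcel-13 < parcel-7 < parcel-1 < parcel-4 < parcel-14 < parcel-16 < parcel-12 < parcel-9 < parcel-3 < parcel-10 < parcel-6.
Counting 8 from the smallest end gives parcel-12.

parcel-12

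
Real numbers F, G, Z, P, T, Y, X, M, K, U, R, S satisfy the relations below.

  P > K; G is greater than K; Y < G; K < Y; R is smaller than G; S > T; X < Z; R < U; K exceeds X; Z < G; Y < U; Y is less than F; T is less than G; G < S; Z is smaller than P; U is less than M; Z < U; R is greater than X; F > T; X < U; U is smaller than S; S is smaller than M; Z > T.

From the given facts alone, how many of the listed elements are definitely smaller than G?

6

From G the given relations immediately reach R, T, K, Y, Z.
From those, X — 6 in total.
Nothing else is reachable below G; 6 in all.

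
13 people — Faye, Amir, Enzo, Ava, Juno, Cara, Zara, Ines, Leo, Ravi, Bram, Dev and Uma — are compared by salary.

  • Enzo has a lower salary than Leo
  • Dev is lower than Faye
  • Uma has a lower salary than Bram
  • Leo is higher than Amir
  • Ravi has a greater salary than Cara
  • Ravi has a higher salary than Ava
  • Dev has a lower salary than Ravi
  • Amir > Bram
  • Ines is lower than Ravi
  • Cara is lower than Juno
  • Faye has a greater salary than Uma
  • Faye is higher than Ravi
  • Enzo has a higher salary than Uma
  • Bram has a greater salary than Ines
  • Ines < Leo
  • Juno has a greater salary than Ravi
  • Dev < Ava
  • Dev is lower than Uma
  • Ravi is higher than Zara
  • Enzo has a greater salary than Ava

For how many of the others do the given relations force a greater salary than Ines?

Directly above Ines: Bram, Ravi, Leo.
One step further: Faye, Juno, Amir (6 so far).
No other element is forced above Ines by the given relations, so the count is 6.

6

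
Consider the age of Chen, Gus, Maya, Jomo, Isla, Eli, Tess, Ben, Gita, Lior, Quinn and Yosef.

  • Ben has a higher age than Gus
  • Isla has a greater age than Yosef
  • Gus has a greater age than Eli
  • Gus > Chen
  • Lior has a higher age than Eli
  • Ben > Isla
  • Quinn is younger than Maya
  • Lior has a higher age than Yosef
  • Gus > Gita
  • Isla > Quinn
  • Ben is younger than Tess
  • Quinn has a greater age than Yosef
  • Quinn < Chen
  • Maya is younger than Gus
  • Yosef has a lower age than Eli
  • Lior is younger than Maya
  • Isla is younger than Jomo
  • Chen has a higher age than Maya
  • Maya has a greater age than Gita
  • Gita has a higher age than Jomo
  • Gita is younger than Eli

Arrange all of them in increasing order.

Yosef < Quinn < Isla < Jomo < Gita < Eli < Lior < Maya < Chen < Gus < Ben < Tess

The consecutive links are each given: Yosef < Quinn; Quinn < Isla; Isla < Jomo; Jomo < Gita; Gita < Eli; Eli < Lior; Lior < Maya; Maya < Chen; Chen < Gus; Gus < Ben; Ben < Tess.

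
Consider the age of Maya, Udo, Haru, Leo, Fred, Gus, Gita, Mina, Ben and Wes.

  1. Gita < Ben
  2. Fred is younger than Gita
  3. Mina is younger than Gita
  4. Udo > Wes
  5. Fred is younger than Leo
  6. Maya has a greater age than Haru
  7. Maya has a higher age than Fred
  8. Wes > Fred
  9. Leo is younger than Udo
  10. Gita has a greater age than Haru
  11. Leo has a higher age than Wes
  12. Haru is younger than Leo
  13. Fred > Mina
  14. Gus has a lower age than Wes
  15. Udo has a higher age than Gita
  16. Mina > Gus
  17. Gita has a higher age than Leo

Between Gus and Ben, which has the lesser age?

Link the given pairs in sequence: Gus < Mina; Mina < Fred; Fred < Wes; Wes < Leo; Leo < Gita; Gita < Ben.
Together: Gus < Mina < Fred < Wes < Leo < Gita < Ben.
So Gus < Ben; Gus is the younger of the two.

Gus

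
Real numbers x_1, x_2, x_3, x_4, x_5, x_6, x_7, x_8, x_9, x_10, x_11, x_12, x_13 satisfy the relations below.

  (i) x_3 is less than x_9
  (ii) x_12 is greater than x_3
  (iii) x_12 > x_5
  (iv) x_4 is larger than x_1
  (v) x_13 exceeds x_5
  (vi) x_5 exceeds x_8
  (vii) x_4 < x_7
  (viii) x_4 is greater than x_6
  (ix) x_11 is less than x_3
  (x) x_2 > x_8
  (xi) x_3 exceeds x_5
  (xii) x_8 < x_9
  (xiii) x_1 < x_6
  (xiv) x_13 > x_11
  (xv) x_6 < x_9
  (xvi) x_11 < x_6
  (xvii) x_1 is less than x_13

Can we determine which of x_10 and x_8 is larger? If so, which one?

Following every chain through x_8: above x_8 we get x_5, x_3, x_12, x_9, x_13, x_2.
x_10 is not reached, and no chain runs the other way from x_10 to x_8.
So the given relations leave the order of x_8 and x_10 undetermined.

undetermined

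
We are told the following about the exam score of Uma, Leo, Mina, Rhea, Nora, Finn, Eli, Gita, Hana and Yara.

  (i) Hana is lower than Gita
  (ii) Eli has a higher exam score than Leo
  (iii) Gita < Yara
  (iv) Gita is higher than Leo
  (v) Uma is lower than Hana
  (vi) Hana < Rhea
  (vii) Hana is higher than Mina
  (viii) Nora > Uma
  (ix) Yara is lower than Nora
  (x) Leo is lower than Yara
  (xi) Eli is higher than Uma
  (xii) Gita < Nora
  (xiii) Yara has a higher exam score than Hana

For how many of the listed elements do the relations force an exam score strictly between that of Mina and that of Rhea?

The relations place Mina below Rhea. An element lies strictly between them when it is forced above Mina and also forced below Rhea.
Above Mina: {Hana, Gita, Yara, Nora}. Below Rhea: {Uma, Hana}.
Intersection: {Hana} — 1.

1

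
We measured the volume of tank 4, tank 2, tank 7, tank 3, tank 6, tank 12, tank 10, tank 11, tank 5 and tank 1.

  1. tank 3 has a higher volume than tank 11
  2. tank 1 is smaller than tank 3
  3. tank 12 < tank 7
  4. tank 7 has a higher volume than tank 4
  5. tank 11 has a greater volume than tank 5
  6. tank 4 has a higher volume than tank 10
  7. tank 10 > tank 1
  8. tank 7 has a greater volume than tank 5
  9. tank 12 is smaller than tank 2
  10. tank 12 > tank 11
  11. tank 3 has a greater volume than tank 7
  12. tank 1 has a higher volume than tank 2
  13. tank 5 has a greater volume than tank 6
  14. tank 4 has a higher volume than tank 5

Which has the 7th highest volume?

Chaining the given pairs: tank 6 < tank 5 < tank 11 < tank 12 < tank 2 < tank 1 < tank 10 < tank 4 < tank 7 < tank 3.
The 7th largest is tank 12.

tank 12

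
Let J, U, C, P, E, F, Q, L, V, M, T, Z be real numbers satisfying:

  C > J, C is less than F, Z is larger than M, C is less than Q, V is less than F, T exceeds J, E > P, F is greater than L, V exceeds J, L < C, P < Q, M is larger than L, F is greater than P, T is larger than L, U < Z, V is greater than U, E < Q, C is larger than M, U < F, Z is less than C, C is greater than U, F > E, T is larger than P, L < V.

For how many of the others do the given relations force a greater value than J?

5

The elements the relations force above J are V, C, T, F, Q — no chain reaches any other.
That is 5.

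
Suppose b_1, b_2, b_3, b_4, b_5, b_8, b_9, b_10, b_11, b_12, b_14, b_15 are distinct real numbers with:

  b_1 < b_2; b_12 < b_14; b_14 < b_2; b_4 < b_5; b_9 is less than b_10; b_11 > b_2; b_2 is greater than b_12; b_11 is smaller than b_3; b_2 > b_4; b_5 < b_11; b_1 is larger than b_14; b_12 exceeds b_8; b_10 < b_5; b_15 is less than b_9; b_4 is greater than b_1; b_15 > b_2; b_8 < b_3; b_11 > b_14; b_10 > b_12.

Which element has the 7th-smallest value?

The consecutive relations fix a unique order: b_8 < b_12 < b_14 < b_1 < b_4 < b_2 < b_15 < b_9 < b_10 < b_5 < b_11 < b_3.
The 7th smallest is b_15.

b_15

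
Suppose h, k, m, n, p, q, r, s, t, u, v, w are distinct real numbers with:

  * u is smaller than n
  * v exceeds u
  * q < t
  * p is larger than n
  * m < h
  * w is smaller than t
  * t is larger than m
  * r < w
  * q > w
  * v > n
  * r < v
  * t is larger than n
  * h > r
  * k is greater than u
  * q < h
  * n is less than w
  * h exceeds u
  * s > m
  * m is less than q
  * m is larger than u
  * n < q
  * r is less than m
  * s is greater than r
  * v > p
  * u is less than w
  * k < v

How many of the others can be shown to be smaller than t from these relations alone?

The elements the relations force below t are r, u, n, m, w, q — no chain reaches any other.
That is 6.

6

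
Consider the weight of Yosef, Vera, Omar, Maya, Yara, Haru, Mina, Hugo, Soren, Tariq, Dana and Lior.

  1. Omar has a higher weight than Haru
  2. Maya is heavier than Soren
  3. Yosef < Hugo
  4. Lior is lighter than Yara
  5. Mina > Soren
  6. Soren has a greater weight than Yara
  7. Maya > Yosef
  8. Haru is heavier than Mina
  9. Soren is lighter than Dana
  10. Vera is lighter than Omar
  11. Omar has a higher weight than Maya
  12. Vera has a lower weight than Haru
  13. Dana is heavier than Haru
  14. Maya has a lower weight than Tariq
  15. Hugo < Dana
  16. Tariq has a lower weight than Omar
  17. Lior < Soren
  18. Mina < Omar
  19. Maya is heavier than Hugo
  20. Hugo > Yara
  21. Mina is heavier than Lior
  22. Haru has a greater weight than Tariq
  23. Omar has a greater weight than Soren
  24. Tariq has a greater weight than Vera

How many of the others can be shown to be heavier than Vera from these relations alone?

4

The elements the relations force above Vera are Tariq, Haru, Dana, Omar — no chain reaches any other.
That is 4.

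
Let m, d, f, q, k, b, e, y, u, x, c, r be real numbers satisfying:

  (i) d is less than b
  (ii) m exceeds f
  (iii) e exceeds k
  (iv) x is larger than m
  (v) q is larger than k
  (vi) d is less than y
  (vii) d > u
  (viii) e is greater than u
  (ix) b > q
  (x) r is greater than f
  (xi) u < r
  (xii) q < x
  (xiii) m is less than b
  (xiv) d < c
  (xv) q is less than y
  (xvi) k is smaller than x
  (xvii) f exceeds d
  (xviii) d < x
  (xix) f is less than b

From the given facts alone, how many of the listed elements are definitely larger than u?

Directly above u: d, r, e.
One step further: f, y, b, x, c (8 so far).
One step further: m (9 so far).
Nothing else is reachable above u; 9 in all.

9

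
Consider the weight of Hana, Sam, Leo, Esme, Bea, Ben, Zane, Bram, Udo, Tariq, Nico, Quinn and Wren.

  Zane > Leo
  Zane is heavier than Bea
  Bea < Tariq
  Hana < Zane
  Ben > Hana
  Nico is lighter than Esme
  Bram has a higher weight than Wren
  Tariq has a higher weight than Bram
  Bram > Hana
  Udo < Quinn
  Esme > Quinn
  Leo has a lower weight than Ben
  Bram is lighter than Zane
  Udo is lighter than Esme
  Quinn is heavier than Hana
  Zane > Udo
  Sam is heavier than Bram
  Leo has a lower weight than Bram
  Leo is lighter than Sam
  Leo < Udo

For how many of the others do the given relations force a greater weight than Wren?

4

Directly above Wren: Bram.
One step further: Sam, Tariq, Zane (4 so far).
No other element is forced above Wren by the given relations, so the count is 4.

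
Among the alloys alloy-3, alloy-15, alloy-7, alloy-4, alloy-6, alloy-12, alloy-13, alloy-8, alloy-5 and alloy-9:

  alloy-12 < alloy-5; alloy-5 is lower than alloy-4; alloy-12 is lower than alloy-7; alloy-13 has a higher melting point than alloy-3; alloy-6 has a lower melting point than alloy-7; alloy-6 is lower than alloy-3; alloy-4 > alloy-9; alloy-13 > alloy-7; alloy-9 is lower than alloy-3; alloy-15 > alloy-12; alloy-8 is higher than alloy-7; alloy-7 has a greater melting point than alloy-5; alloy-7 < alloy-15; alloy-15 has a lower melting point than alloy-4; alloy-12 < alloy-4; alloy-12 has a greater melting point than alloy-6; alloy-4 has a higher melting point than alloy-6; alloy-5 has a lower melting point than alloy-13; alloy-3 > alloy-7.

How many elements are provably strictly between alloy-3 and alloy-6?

The relations place alloy-6 below alloy-3. An element lies strictly between them when it is forced above alloy-6 and also forced below alloy-3.
Above alloy-6: {alloy-12, alloy-5, alloy-7, alloy-15, alloy-4, alloy-13, alloy-8}. Below alloy-3: {alloy-12, alloy-5, alloy-7, alloy-9}.
Intersection: {alloy-12, alloy-5, alloy-7} — 3.

3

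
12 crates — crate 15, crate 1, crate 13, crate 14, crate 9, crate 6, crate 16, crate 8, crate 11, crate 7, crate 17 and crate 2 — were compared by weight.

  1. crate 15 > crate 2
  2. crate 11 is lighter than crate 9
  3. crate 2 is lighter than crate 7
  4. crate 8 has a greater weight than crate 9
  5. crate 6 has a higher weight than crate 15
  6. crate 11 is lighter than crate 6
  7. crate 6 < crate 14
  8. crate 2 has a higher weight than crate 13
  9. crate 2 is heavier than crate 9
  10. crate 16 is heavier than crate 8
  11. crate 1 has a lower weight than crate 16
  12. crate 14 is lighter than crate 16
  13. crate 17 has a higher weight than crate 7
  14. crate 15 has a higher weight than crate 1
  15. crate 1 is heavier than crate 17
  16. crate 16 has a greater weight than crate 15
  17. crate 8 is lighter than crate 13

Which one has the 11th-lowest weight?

crate 14

Chaining the given pairs: crate 11 < crate 9 < crate 8 < crate 13 < crate 2 < crate 7 < crate 17 < crate 1 < crate 15 < crate 6 < crate 14 < crate 16.
Counting 11 from the smallest end gives crate 14.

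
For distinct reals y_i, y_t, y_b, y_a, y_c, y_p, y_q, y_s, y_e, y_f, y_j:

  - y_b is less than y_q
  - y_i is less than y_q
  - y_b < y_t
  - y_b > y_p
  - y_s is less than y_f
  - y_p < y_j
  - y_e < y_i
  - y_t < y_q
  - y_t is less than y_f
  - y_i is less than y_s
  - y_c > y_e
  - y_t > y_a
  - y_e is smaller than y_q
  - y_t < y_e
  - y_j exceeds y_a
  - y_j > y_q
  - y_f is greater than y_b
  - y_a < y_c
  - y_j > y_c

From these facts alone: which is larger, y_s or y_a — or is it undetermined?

y_a < y_t and y_t < y_e give y_a < y_e.
Then y_e < y_i extends the chain to y_i.
With y_i < y_s: y_a < y_t < y_e < y_i < y_s.
So y_s is larger.

y_s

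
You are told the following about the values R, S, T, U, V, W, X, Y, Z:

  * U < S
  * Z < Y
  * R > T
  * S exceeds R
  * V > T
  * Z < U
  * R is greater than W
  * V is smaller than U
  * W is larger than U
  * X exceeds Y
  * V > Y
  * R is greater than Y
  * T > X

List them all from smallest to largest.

Z < Y < X < T < V < U < W < R < S

Each adjacent pair is fixed by a given relation: Z < Y; Y < X; X < T; T < V; V < U; U < W; W < R; R < S. Chaining them end to end gives the full order.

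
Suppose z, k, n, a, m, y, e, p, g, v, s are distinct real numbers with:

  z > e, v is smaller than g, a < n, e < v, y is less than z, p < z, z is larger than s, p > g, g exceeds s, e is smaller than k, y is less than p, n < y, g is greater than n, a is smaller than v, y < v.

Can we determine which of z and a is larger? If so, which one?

z

a < n < y < v < g < p < z, by transitivity through n, y, v, g, p.
So z is larger.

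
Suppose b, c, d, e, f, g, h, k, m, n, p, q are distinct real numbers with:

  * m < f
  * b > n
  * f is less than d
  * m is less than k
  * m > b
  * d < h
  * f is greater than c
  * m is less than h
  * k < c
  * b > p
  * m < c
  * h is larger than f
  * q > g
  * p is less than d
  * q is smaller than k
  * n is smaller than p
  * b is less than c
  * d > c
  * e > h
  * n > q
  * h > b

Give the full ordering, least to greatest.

The consecutive links are each given: g < q; q < n; n < p; p < b; b < m; m < k; k < c; c < f; f < d; d < h; h < e.

g < q < n < p < b < m < k < c < f < d < h < e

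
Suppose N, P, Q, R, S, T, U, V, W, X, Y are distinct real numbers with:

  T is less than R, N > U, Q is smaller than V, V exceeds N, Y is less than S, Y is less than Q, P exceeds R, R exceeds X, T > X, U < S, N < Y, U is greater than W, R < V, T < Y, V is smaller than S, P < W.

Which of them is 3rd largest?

Chaining the given pairs: X < T < R < P < W < U < N < Y < Q < V < S.
Counting 3 from the largest end gives Q.

Q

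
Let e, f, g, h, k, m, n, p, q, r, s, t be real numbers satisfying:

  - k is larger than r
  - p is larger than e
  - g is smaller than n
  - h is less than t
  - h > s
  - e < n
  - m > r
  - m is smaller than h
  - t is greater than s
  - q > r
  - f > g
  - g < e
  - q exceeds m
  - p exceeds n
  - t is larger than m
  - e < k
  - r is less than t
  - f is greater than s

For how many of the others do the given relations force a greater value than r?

5

The elements the relations force above r are m, k, h, t, q — no chain reaches any other.
That is 5.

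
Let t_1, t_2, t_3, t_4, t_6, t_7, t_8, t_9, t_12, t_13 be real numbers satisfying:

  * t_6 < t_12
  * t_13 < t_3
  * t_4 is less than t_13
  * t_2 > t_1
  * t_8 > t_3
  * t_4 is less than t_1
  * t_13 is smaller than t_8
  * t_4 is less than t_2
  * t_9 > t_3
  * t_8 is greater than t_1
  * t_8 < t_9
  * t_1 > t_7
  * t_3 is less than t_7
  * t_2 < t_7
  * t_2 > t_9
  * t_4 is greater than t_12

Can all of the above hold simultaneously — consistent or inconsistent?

inconsistent

Chaining the given relations yields t_7 < t_1 < t_8 < t_9 < t_2, so t_7 < t_2. But one relation states t_2 < t_7. These cannot both hold.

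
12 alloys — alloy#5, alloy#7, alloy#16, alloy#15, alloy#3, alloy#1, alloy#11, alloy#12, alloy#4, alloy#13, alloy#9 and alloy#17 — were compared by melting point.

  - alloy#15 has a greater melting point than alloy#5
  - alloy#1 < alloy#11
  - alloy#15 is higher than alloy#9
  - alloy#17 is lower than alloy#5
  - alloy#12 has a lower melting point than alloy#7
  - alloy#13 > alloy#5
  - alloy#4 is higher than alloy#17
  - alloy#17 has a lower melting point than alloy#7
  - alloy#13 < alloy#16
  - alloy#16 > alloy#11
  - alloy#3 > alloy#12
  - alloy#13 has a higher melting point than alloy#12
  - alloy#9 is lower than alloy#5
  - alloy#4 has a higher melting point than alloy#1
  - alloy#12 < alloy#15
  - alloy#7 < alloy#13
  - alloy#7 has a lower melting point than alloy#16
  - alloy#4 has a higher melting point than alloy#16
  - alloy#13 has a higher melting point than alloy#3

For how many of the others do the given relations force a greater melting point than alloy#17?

Directly above alloy#17: alloy#5, alloy#7, alloy#4.
One step further: alloy#15, alloy#13, alloy#16 (6 so far).
Nothing else is reachable above alloy#17; 6 in all.

6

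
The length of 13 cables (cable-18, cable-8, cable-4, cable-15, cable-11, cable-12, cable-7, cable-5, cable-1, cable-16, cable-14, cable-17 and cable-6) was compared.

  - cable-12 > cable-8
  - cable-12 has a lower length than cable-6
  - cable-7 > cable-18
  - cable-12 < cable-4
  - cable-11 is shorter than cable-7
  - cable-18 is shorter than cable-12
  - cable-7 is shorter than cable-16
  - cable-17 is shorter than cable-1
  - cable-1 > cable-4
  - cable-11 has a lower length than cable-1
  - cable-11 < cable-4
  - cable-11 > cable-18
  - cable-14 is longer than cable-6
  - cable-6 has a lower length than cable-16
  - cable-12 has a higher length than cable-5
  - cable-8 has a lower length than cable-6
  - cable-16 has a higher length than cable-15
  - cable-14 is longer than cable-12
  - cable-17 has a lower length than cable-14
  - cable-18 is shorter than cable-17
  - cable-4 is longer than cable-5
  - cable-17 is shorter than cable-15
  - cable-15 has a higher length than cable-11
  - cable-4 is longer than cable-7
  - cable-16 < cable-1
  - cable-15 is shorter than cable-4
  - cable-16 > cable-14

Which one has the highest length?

cable-5 is not greatest since cable-5 < cable-12; cable-18 is not greatest since cable-18 < cable-11; cable-17 is not greatest since cable-17 < cable-15; cable-8 is not greatest since cable-8 < cable-12; cable-12 is not greatest since cable-12 < cable-14; cable-6 is not greatest since cable-6 < cable-14; cable-11 is not greatest since cable-11 < cable-1; cable-7 is not greatest since cable-7 < cable-4; cable-15 is not greatest since cable-15 < cable-16; cable-14 is not greatest since cable-14 < cable-16; cable-4 is not greatest since cable-4 < cable-1; cable-16 is not greatest since cable-16 < cable-1.
Only cable-1 has nothing above it, so cable-1 is the highest length.

cable-1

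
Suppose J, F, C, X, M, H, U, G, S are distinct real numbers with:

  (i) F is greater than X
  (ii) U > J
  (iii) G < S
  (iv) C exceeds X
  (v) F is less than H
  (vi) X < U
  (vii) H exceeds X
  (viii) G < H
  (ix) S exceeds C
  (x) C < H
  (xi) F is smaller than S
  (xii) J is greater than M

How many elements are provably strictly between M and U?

Chaining upward from M reaches: J.
Chaining downward from U reaches: X, J.
Strictly between M and U are those in both lists: J — 1 element.

1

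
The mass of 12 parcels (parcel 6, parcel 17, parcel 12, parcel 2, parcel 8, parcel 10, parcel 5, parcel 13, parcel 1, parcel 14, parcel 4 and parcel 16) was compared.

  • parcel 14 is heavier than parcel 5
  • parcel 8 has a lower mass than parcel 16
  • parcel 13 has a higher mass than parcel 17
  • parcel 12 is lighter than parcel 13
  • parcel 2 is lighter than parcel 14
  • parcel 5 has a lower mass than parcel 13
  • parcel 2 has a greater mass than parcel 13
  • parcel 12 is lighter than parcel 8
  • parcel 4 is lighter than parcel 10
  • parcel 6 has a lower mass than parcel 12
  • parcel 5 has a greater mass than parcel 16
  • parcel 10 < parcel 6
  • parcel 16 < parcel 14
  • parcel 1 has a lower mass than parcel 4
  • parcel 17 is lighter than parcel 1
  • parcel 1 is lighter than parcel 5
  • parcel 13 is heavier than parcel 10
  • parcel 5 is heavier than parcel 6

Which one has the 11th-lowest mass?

Piecing the relations together gives one ordering: parcel 17 < parcel 1 < parcel 4 < parcel 10 < parcel 6 < parcel 12 < parcel 8 < parcel 16 < parcel 5 < parcel 13 < parcel 2 < parcel 14.
Counting 11 from the smallest end gives parcel 2.

parcel 2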